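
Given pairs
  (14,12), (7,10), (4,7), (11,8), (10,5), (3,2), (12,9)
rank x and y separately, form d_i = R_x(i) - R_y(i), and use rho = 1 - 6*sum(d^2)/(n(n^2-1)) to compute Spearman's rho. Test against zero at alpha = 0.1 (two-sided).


Step 1: Rank x and y separately (midranks; no ties here).
rank(x): 14->7, 7->3, 4->2, 11->5, 10->4, 3->1, 12->6
rank(y): 12->7, 10->6, 7->3, 8->4, 5->2, 2->1, 9->5
Step 2: d_i = R_x(i) - R_y(i); compute d_i^2.
  (7-7)^2=0, (3-6)^2=9, (2-3)^2=1, (5-4)^2=1, (4-2)^2=4, (1-1)^2=0, (6-5)^2=1
sum(d^2) = 16.
Step 3: rho = 1 - 6*16 / (7*(7^2 - 1)) = 1 - 96/336 = 0.714286.
Step 4: Under H0, t = rho * sqrt((n-2)/(1-rho^2)) = 2.2822 ~ t(5).
Step 5: Two-sided p-value from the t-distribution with 5 df = 0.071344.
Step 6: alpha = 0.1. reject H0.

rho = 0.7143, p = 0.071344, reject H0 at alpha = 0.1.


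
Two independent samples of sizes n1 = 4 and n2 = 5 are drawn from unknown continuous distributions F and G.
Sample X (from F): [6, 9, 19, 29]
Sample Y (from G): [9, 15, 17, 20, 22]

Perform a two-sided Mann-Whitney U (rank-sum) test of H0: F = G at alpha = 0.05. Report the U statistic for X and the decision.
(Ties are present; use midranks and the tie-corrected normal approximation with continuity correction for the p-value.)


Step 1: Combine and sort all 9 observations; assign midranks.
sorted (value, group): (6,X), (9,X), (9,Y), (15,Y), (17,Y), (19,X), (20,Y), (22,Y), (29,X)
ranks: 6->1, 9->2.5, 9->2.5, 15->4, 17->5, 19->6, 20->7, 22->8, 29->9
Step 2: Rank sum for X: R1 = 1 + 2.5 + 6 + 9 = 18.5.
Step 3: U_X = R1 - n1(n1+1)/2 = 18.5 - 4*5/2 = 18.5 - 10 = 8.5.
       U_Y = n1*n2 - U_X = 20 - 8.5 = 11.5.
Step 4: Ties are present, so use the tie-corrected normal approximation (with continuity correction) for the p-value.
Step 5: p-value = 0.805701; compare to alpha = 0.05. fail to reject H0.

U_X = 8.5, p = 0.805701, fail to reject H0 at alpha = 0.05.


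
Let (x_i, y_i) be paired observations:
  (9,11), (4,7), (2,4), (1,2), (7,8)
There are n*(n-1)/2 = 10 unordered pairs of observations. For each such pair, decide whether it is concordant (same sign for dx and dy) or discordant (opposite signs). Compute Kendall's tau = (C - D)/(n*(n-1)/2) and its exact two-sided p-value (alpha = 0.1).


Step 1: Enumerate the 10 unordered pairs (i,j) with i<j and classify each by sign(x_j-x_i) * sign(y_j-y_i).
  (1,2):dx=-5,dy=-4->C; (1,3):dx=-7,dy=-7->C; (1,4):dx=-8,dy=-9->C; (1,5):dx=-2,dy=-3->C
  (2,3):dx=-2,dy=-3->C; (2,4):dx=-3,dy=-5->C; (2,5):dx=+3,dy=+1->C; (3,4):dx=-1,dy=-2->C
  (3,5):dx=+5,dy=+4->C; (4,5):dx=+6,dy=+6->C
Step 2: C = 10, D = 0, total pairs = 10.
Step 3: tau = (C - D)/(n(n-1)/2) = (10 - 0)/10 = 1.000000.
Step 4: Exact two-sided p-value (enumerate n! = 120 permutations of y under H0): p = 0.016667.
Step 5: alpha = 0.1. reject H0.

tau_b = 1.0000 (C=10, D=0), p = 0.016667, reject H0.


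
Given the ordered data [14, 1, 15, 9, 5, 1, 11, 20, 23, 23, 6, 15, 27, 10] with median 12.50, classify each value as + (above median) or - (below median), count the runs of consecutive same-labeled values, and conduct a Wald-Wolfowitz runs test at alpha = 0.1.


Step 1: Compute median = 12.50; label A = above, B = below.
Labels in order: ABABBBBAAABAAB  (n_A = 7, n_B = 7)
Step 2: Count runs R = 8.
Step 3: Under H0 (random ordering), E[R] = 2*n_A*n_B/(n_A+n_B) + 1 = 2*7*7/14 + 1 = 8.0000.
        Var[R] = 2*n_A*n_B*(2*n_A*n_B - n_A - n_B) / ((n_A+n_B)^2 * (n_A+n_B-1)) = 8232/2548 = 3.2308.
        SD[R] = 1.7974.
Step 4: R = E[R], so z = 0 with no continuity correction.
Step 5: Two-sided p-value via normal approximation = 2*(1 - Phi(|z|)) = 1.000000.
Step 6: alpha = 0.1. fail to reject H0.

R = 8, z = 0.0000, p = 1.000000, fail to reject H0.


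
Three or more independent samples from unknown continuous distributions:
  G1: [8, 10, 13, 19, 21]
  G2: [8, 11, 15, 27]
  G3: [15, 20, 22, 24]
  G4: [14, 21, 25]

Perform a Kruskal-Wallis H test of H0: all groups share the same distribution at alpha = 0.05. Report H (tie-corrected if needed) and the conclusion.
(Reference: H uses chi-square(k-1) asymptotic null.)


Step 1: Combine all N = 16 observations and assign midranks.
sorted (value, group, rank): (8,G1,1.5), (8,G2,1.5), (10,G1,3), (11,G2,4), (13,G1,5), (14,G4,6), (15,G2,7.5), (15,G3,7.5), (19,G1,9), (20,G3,10), (21,G1,11.5), (21,G4,11.5), (22,G3,13), (24,G3,14), (25,G4,15), (27,G2,16)
Step 2: Sum ranks within each group.
R_1 = 30 (n_1 = 5)
R_2 = 29 (n_2 = 4)
R_3 = 44.5 (n_3 = 4)
R_4 = 32.5 (n_4 = 3)
Step 3: H = 12/(N(N+1)) * sum(R_i^2/n_i) - 3(N+1)
     = 12/(16*17) * (30^2/5 + 29^2/4 + 44.5^2/4 + 32.5^2/3) - 3*17
     = 0.044118 * 1237.4 - 51
     = 3.590993.
Step 4: Ties present; correction factor C = 1 - 18/(16^3 - 16) = 0.995588. Corrected H = 3.590993 / 0.995588 = 3.606905.
Step 5: Under H0, H ~ chi^2(3); p-value = 0.307159.
Step 6: alpha = 0.05. fail to reject H0.

H = 3.6069, df = 3, p = 0.307159, fail to reject H0.


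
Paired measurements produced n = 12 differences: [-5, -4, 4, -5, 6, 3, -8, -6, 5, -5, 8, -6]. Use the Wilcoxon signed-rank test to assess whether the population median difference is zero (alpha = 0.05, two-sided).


Step 1: Drop any zero differences (none here) and take |d_i|.
|d| = [5, 4, 4, 5, 6, 3, 8, 6, 5, 5, 8, 6]
Step 2: Midrank |d_i| (ties get averaged ranks).
ranks: |5|->5.5, |4|->2.5, |4|->2.5, |5|->5.5, |6|->9, |3|->1, |8|->11.5, |6|->9, |5|->5.5, |5|->5.5, |8|->11.5, |6|->9
Step 3: Attach original signs; sum ranks with positive sign and with negative sign.
W+ = 2.5 + 9 + 1 + 5.5 + 11.5 = 29.5
W- = 5.5 + 2.5 + 5.5 + 11.5 + 9 + 5.5 + 9 = 48.5
(Check: W+ + W- = 78 should equal n(n+1)/2 = 78.)
Step 4: Test statistic W = min(W+, W-) = 29.5.
Step 5: Ties in |d|, so use the tie-corrected normal approximation.
        E[W] = n(n+1)/4 = 12*13/4 = 39.
        Tie groups: |d|=4 (t=2), |d|=5 (t=4), |d|=6 (t=3), |d|=8 (t=2); sum(t^3 - t) = 96.
        Var[W] = n(n+1)(2n+1)/24 - sum(t^3-t)/48 = 3900/24 - 96/48 = 160.5.
        z = (W - E[W]) / sqrt(Var[W]) = (29.5 - 39) / 12.6689 = -0.7499.
        Two-sided p = 2*Phi(z) = 0.453333.
Step 6: alpha = 0.05. fail to reject H0.

W+ = 29.5, W- = 48.5, W = min = 29.5, p = 0.453333, fail to reject H0.


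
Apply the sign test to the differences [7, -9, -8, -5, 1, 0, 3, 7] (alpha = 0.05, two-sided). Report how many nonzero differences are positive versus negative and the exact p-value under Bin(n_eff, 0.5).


Step 1: Discard zero differences. Original n = 8; n_eff = number of nonzero differences = 7.
Nonzero differences (with sign): +7, -9, -8, -5, +1, +3, +7
Step 2: Count signs: positive = 4, negative = 3.
Step 3: Under H0: P(positive) = 0.5, so the number of positives S ~ Bin(7, 0.5).
Step 4: Two-sided exact p-value = sum of Bin(7,0.5) probabilities at or below the observed probability = 1.000000.
Step 5: alpha = 0.05. fail to reject H0.

n_eff = 7, pos = 4, neg = 3, p = 1.000000, fail to reject H0.


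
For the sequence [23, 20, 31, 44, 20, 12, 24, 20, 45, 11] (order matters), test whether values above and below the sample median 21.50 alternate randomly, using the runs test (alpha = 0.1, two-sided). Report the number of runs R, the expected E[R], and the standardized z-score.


Step 1: Compute median = 21.50; label A = above, B = below.
Labels in order: ABAABBABAB  (n_A = 5, n_B = 5)
Step 2: Count runs R = 8.
Step 3: Under H0 (random ordering), E[R] = 2*n_A*n_B/(n_A+n_B) + 1 = 2*5*5/10 + 1 = 6.0000.
        Var[R] = 2*n_A*n_B*(2*n_A*n_B - n_A - n_B) / ((n_A+n_B)^2 * (n_A+n_B-1)) = 2000/900 = 2.2222.
        SD[R] = 1.4907.
Step 4: Continuity-corrected z = (R - 0.5 - E[R]) / SD[R] = (8 - 0.5 - 6.0000) / 1.4907 = 1.0062.
Step 5: Two-sided p-value via normal approximation = 2*(1 - Phi(|z|)) = 0.314305.
Step 6: alpha = 0.1. fail to reject H0.

R = 8, z = 1.0062, p = 0.314305, fail to reject H0.


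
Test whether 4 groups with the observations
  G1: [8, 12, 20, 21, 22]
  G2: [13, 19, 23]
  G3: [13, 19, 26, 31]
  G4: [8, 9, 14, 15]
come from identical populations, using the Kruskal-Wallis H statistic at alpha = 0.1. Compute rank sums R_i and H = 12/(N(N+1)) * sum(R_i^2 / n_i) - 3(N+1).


Step 1: Combine all N = 16 observations and assign midranks.
sorted (value, group, rank): (8,G1,1.5), (8,G4,1.5), (9,G4,3), (12,G1,4), (13,G2,5.5), (13,G3,5.5), (14,G4,7), (15,G4,8), (19,G2,9.5), (19,G3,9.5), (20,G1,11), (21,G1,12), (22,G1,13), (23,G2,14), (26,G3,15), (31,G3,16)
Step 2: Sum ranks within each group.
R_1 = 41.5 (n_1 = 5)
R_2 = 29 (n_2 = 3)
R_3 = 46 (n_3 = 4)
R_4 = 19.5 (n_4 = 4)
Step 3: H = 12/(N(N+1)) * sum(R_i^2/n_i) - 3(N+1)
     = 12/(16*17) * (41.5^2/5 + 29^2/3 + 46^2/4 + 19.5^2/4) - 3*17
     = 0.044118 * 1248.85 - 51
     = 4.096140.
Step 4: Ties present; correction factor C = 1 - 18/(16^3 - 16) = 0.995588. Corrected H = 4.096140 / 0.995588 = 4.114291.
Step 5: Under H0, H ~ chi^2(3); p-value = 0.249384.
Step 6: alpha = 0.1. fail to reject H0.

H = 4.1143, df = 3, p = 0.249384, fail to reject H0.


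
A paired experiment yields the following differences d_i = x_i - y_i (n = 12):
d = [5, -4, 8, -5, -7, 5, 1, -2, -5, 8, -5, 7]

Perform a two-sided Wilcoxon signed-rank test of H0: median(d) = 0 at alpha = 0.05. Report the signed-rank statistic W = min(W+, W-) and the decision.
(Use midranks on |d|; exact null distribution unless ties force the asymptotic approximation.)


Step 1: Drop any zero differences (none here) and take |d_i|.
|d| = [5, 4, 8, 5, 7, 5, 1, 2, 5, 8, 5, 7]
Step 2: Midrank |d_i| (ties get averaged ranks).
ranks: |5|->6, |4|->3, |8|->11.5, |5|->6, |7|->9.5, |5|->6, |1|->1, |2|->2, |5|->6, |8|->11.5, |5|->6, |7|->9.5
Step 3: Attach original signs; sum ranks with positive sign and with negative sign.
W+ = 6 + 11.5 + 6 + 1 + 11.5 + 9.5 = 45.5
W- = 3 + 6 + 9.5 + 2 + 6 + 6 = 32.5
(Check: W+ + W- = 78 should equal n(n+1)/2 = 78.)
Step 4: Test statistic W = min(W+, W-) = 32.5.
Step 5: Ties in |d|, so use the tie-corrected normal approximation.
        E[W] = n(n+1)/4 = 12*13/4 = 39.
        Tie groups: |d|=5 (t=5), |d|=7 (t=2), |d|=8 (t=2); sum(t^3 - t) = 132.
        Var[W] = n(n+1)(2n+1)/24 - sum(t^3-t)/48 = 3900/24 - 132/48 = 159.75.
        z = (W - E[W]) / sqrt(Var[W]) = (32.5 - 39) / 12.6392 = -0.5143.
        Two-sided p = 2*Phi(z) = 0.607062.
Step 6: alpha = 0.05. fail to reject H0.

W+ = 45.5, W- = 32.5, W = min = 32.5, p = 0.607062, fail to reject H0.


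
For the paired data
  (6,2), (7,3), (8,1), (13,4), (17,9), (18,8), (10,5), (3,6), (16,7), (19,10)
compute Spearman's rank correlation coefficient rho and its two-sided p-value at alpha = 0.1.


Step 1: Rank x and y separately (midranks; no ties here).
rank(x): 6->2, 7->3, 8->4, 13->6, 17->8, 18->9, 10->5, 3->1, 16->7, 19->10
rank(y): 2->2, 3->3, 1->1, 4->4, 9->9, 8->8, 5->5, 6->6, 7->7, 10->10
Step 2: d_i = R_x(i) - R_y(i); compute d_i^2.
  (2-2)^2=0, (3-3)^2=0, (4-1)^2=9, (6-4)^2=4, (8-9)^2=1, (9-8)^2=1, (5-5)^2=0, (1-6)^2=25, (7-7)^2=0, (10-10)^2=0
sum(d^2) = 40.
Step 3: rho = 1 - 6*40 / (10*(10^2 - 1)) = 1 - 240/990 = 0.757576.
Step 4: Under H0, t = rho * sqrt((n-2)/(1-rho^2)) = 3.2827 ~ t(8).
Step 5: Two-sided p-value from the t-distribution with 8 df = 0.011143.
Step 6: alpha = 0.1. reject H0.

rho = 0.7576, p = 0.011143, reject H0 at alpha = 0.1.


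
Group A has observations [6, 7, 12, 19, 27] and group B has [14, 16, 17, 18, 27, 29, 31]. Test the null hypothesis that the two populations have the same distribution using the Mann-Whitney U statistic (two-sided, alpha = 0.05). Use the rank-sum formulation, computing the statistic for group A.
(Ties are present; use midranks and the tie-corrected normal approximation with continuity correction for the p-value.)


Step 1: Combine and sort all 12 observations; assign midranks.
sorted (value, group): (6,X), (7,X), (12,X), (14,Y), (16,Y), (17,Y), (18,Y), (19,X), (27,X), (27,Y), (29,Y), (31,Y)
ranks: 6->1, 7->2, 12->3, 14->4, 16->5, 17->6, 18->7, 19->8, 27->9.5, 27->9.5, 29->11, 31->12
Step 2: Rank sum for X: R1 = 1 + 2 + 3 + 8 + 9.5 = 23.5.
Step 3: U_X = R1 - n1(n1+1)/2 = 23.5 - 5*6/2 = 23.5 - 15 = 8.5.
       U_Y = n1*n2 - U_X = 35 - 8.5 = 26.5.
Step 4: Ties are present, so use the tie-corrected normal approximation (with continuity correction) for the p-value.
Step 5: p-value = 0.166721; compare to alpha = 0.05. fail to reject H0.

U_X = 8.5, p = 0.166721, fail to reject H0 at alpha = 0.05.


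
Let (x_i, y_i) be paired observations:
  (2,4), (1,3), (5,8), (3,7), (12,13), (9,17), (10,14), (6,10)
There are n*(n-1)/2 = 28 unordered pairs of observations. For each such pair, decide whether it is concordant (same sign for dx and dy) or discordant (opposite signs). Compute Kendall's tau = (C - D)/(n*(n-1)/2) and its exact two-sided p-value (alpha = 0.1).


Step 1: Enumerate the 28 unordered pairs (i,j) with i<j and classify each by sign(x_j-x_i) * sign(y_j-y_i).
  (1,2):dx=-1,dy=-1->C; (1,3):dx=+3,dy=+4->C; (1,4):dx=+1,dy=+3->C; (1,5):dx=+10,dy=+9->C
  (1,6):dx=+7,dy=+13->C; (1,7):dx=+8,dy=+10->C; (1,8):dx=+4,dy=+6->C; (2,3):dx=+4,dy=+5->C
  (2,4):dx=+2,dy=+4->C; (2,5):dx=+11,dy=+10->C; (2,6):dx=+8,dy=+14->C; (2,7):dx=+9,dy=+11->C
  (2,8):dx=+5,dy=+7->C; (3,4):dx=-2,dy=-1->C; (3,5):dx=+7,dy=+5->C; (3,6):dx=+4,dy=+9->C
  (3,7):dx=+5,dy=+6->C; (3,8):dx=+1,dy=+2->C; (4,5):dx=+9,dy=+6->C; (4,6):dx=+6,dy=+10->C
  (4,7):dx=+7,dy=+7->C; (4,8):dx=+3,dy=+3->C; (5,6):dx=-3,dy=+4->D; (5,7):dx=-2,dy=+1->D
  (5,8):dx=-6,dy=-3->C; (6,7):dx=+1,dy=-3->D; (6,8):dx=-3,dy=-7->C; (7,8):dx=-4,dy=-4->C
Step 2: C = 25, D = 3, total pairs = 28.
Step 3: tau = (C - D)/(n(n-1)/2) = (25 - 3)/28 = 0.785714.
Step 4: Exact two-sided p-value (enumerate n! = 40320 permutations of y under H0): p = 0.005506.
Step 5: alpha = 0.1. reject H0.

tau_b = 0.7857 (C=25, D=3), p = 0.005506, reject H0.


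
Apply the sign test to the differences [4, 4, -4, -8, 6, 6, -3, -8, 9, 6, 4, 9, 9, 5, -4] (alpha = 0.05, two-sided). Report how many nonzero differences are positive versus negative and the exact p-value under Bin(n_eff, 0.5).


Step 1: Discard zero differences. Original n = 15; n_eff = number of nonzero differences = 15.
Nonzero differences (with sign): +4, +4, -4, -8, +6, +6, -3, -8, +9, +6, +4, +9, +9, +5, -4
Step 2: Count signs: positive = 10, negative = 5.
Step 3: Under H0: P(positive) = 0.5, so the number of positives S ~ Bin(15, 0.5).
Step 4: Two-sided exact p-value = sum of Bin(15,0.5) probabilities at or below the observed probability = 0.301758.
Step 5: alpha = 0.05. fail to reject H0.

n_eff = 15, pos = 10, neg = 5, p = 0.301758, fail to reject H0.


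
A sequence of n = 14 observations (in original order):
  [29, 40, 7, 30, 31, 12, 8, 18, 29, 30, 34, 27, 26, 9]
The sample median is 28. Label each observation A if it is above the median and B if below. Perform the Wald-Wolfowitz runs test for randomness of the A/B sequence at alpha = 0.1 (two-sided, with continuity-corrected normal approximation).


Step 1: Compute median = 28; label A = above, B = below.
Labels in order: AABAABBBAAABBB  (n_A = 7, n_B = 7)
Step 2: Count runs R = 6.
Step 3: Under H0 (random ordering), E[R] = 2*n_A*n_B/(n_A+n_B) + 1 = 2*7*7/14 + 1 = 8.0000.
        Var[R] = 2*n_A*n_B*(2*n_A*n_B - n_A - n_B) / ((n_A+n_B)^2 * (n_A+n_B-1)) = 8232/2548 = 3.2308.
        SD[R] = 1.7974.
Step 4: Continuity-corrected z = (R + 0.5 - E[R]) / SD[R] = (6 + 0.5 - 8.0000) / 1.7974 = -0.8345.
Step 5: Two-sided p-value via normal approximation = 2*(1 - Phi(|z|)) = 0.403986.
Step 6: alpha = 0.1. fail to reject H0.

R = 6, z = -0.8345, p = 0.403986, fail to reject H0.


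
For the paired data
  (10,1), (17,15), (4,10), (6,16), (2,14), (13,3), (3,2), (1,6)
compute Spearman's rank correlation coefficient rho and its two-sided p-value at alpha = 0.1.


Step 1: Rank x and y separately (midranks; no ties here).
rank(x): 10->6, 17->8, 4->4, 6->5, 2->2, 13->7, 3->3, 1->1
rank(y): 1->1, 15->7, 10->5, 16->8, 14->6, 3->3, 2->2, 6->4
Step 2: d_i = R_x(i) - R_y(i); compute d_i^2.
  (6-1)^2=25, (8-7)^2=1, (4-5)^2=1, (5-8)^2=9, (2-6)^2=16, (7-3)^2=16, (3-2)^2=1, (1-4)^2=9
sum(d^2) = 78.
Step 3: rho = 1 - 6*78 / (8*(8^2 - 1)) = 1 - 468/504 = 0.071429.
Step 4: Under H0, t = rho * sqrt((n-2)/(1-rho^2)) = 0.1754 ~ t(6).
Step 5: Two-sided p-value from the t-distribution with 6 df = 0.866526.
Step 6: alpha = 0.1. fail to reject H0.

rho = 0.0714, p = 0.866526, fail to reject H0 at alpha = 0.1.


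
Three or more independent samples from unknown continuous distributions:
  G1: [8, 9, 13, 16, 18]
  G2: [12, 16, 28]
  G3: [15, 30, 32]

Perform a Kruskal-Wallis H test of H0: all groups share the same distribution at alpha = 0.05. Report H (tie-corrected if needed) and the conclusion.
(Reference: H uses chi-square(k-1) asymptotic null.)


Step 1: Combine all N = 11 observations and assign midranks.
sorted (value, group, rank): (8,G1,1), (9,G1,2), (12,G2,3), (13,G1,4), (15,G3,5), (16,G1,6.5), (16,G2,6.5), (18,G1,8), (28,G2,9), (30,G3,10), (32,G3,11)
Step 2: Sum ranks within each group.
R_1 = 21.5 (n_1 = 5)
R_2 = 18.5 (n_2 = 3)
R_3 = 26 (n_3 = 3)
Step 3: H = 12/(N(N+1)) * sum(R_i^2/n_i) - 3(N+1)
     = 12/(11*12) * (21.5^2/5 + 18.5^2/3 + 26^2/3) - 3*12
     = 0.090909 * 431.867 - 36
     = 3.260606.
Step 4: Ties present; correction factor C = 1 - 6/(11^3 - 11) = 0.995455. Corrected H = 3.260606 / 0.995455 = 3.275495.
Step 5: Under H0, H ~ chi^2(2); p-value = 0.194418.
Step 6: alpha = 0.05. fail to reject H0.

H = 3.2755, df = 2, p = 0.194418, fail to reject H0.


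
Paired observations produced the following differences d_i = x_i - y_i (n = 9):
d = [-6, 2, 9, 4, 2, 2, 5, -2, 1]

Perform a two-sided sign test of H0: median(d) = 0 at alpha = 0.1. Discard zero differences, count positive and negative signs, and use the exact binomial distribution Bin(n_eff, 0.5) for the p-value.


Step 1: Discard zero differences. Original n = 9; n_eff = number of nonzero differences = 9.
Nonzero differences (with sign): -6, +2, +9, +4, +2, +2, +5, -2, +1
Step 2: Count signs: positive = 7, negative = 2.
Step 3: Under H0: P(positive) = 0.5, so the number of positives S ~ Bin(9, 0.5).
Step 4: Two-sided exact p-value = sum of Bin(9,0.5) probabilities at or below the observed probability = 0.179688.
Step 5: alpha = 0.1. fail to reject H0.

n_eff = 9, pos = 7, neg = 2, p = 0.179688, fail to reject H0.


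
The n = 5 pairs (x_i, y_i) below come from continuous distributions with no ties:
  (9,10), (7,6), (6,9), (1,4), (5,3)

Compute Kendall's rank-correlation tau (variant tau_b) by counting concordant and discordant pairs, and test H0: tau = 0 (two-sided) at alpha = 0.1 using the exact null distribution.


Step 1: Enumerate the 10 unordered pairs (i,j) with i<j and classify each by sign(x_j-x_i) * sign(y_j-y_i).
  (1,2):dx=-2,dy=-4->C; (1,3):dx=-3,dy=-1->C; (1,4):dx=-8,dy=-6->C; (1,5):dx=-4,dy=-7->C
  (2,3):dx=-1,dy=+3->D; (2,4):dx=-6,dy=-2->C; (2,5):dx=-2,dy=-3->C; (3,4):dx=-5,dy=-5->C
  (3,5):dx=-1,dy=-6->C; (4,5):dx=+4,dy=-1->D
Step 2: C = 8, D = 2, total pairs = 10.
Step 3: tau = (C - D)/(n(n-1)/2) = (8 - 2)/10 = 0.600000.
Step 4: Exact two-sided p-value (enumerate n! = 120 permutations of y under H0): p = 0.233333.
Step 5: alpha = 0.1. fail to reject H0.

tau_b = 0.6000 (C=8, D=2), p = 0.233333, fail to reject H0.


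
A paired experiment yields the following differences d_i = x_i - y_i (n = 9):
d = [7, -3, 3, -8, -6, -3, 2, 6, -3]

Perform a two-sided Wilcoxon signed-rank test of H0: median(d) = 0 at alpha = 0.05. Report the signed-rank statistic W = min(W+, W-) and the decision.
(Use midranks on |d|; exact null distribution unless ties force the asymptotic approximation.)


Step 1: Drop any zero differences (none here) and take |d_i|.
|d| = [7, 3, 3, 8, 6, 3, 2, 6, 3]
Step 2: Midrank |d_i| (ties get averaged ranks).
ranks: |7|->8, |3|->3.5, |3|->3.5, |8|->9, |6|->6.5, |3|->3.5, |2|->1, |6|->6.5, |3|->3.5
Step 3: Attach original signs; sum ranks with positive sign and with negative sign.
W+ = 8 + 3.5 + 1 + 6.5 = 19
W- = 3.5 + 9 + 6.5 + 3.5 + 3.5 = 26
(Check: W+ + W- = 45 should equal n(n+1)/2 = 45.)
Step 4: Test statistic W = min(W+, W-) = 19.
Step 5: Ties in |d|, so use the tie-corrected normal approximation.
        E[W] = n(n+1)/4 = 9*10/4 = 22.5.
        Tie groups: |d|=3 (t=4), |d|=6 (t=2); sum(t^3 - t) = 66.
        Var[W] = n(n+1)(2n+1)/24 - sum(t^3-t)/48 = 1710/24 - 66/48 = 69.875.
        z = (W - E[W]) / sqrt(Var[W]) = (19 - 22.5) / 8.3591 = -0.4187.
        Two-sided p = 2*Phi(z) = 0.675432.
Step 6: alpha = 0.05. fail to reject H0.

W+ = 19, W- = 26, W = min = 19, p = 0.675432, fail to reject H0.


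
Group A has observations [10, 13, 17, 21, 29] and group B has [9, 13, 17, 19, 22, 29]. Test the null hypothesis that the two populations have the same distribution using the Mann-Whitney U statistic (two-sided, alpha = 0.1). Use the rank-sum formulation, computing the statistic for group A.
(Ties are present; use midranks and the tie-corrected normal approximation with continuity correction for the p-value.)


Step 1: Combine and sort all 11 observations; assign midranks.
sorted (value, group): (9,Y), (10,X), (13,X), (13,Y), (17,X), (17,Y), (19,Y), (21,X), (22,Y), (29,X), (29,Y)
ranks: 9->1, 10->2, 13->3.5, 13->3.5, 17->5.5, 17->5.5, 19->7, 21->8, 22->9, 29->10.5, 29->10.5
Step 2: Rank sum for X: R1 = 2 + 3.5 + 5.5 + 8 + 10.5 = 29.5.
Step 3: U_X = R1 - n1(n1+1)/2 = 29.5 - 5*6/2 = 29.5 - 15 = 14.5.
       U_Y = n1*n2 - U_X = 30 - 14.5 = 15.5.
Step 4: Ties are present, so use the tie-corrected normal approximation (with continuity correction) for the p-value.
Step 5: p-value = 1.000000; compare to alpha = 0.1. fail to reject H0.

U_X = 14.5, p = 1.000000, fail to reject H0 at alpha = 0.1.


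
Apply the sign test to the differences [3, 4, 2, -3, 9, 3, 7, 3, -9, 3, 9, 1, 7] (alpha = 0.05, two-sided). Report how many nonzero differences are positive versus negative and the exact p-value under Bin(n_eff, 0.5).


Step 1: Discard zero differences. Original n = 13; n_eff = number of nonzero differences = 13.
Nonzero differences (with sign): +3, +4, +2, -3, +9, +3, +7, +3, -9, +3, +9, +1, +7
Step 2: Count signs: positive = 11, negative = 2.
Step 3: Under H0: P(positive) = 0.5, so the number of positives S ~ Bin(13, 0.5).
Step 4: Two-sided exact p-value = sum of Bin(13,0.5) probabilities at or below the observed probability = 0.022461.
Step 5: alpha = 0.05. reject H0.

n_eff = 13, pos = 11, neg = 2, p = 0.022461, reject H0.


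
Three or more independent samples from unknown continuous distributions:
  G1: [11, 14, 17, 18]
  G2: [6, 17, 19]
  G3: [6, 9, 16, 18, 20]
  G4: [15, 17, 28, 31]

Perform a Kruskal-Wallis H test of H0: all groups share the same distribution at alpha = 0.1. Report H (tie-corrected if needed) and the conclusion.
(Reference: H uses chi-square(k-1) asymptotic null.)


Step 1: Combine all N = 16 observations and assign midranks.
sorted (value, group, rank): (6,G2,1.5), (6,G3,1.5), (9,G3,3), (11,G1,4), (14,G1,5), (15,G4,6), (16,G3,7), (17,G1,9), (17,G2,9), (17,G4,9), (18,G1,11.5), (18,G3,11.5), (19,G2,13), (20,G3,14), (28,G4,15), (31,G4,16)
Step 2: Sum ranks within each group.
R_1 = 29.5 (n_1 = 4)
R_2 = 23.5 (n_2 = 3)
R_3 = 37 (n_3 = 5)
R_4 = 46 (n_4 = 4)
Step 3: H = 12/(N(N+1)) * sum(R_i^2/n_i) - 3(N+1)
     = 12/(16*17) * (29.5^2/4 + 23.5^2/3 + 37^2/5 + 46^2/4) - 3*17
     = 0.044118 * 1204.45 - 51
     = 2.137316.
Step 4: Ties present; correction factor C = 1 - 36/(16^3 - 16) = 0.991176. Corrected H = 2.137316 / 0.991176 = 2.156343.
Step 5: Under H0, H ~ chi^2(3); p-value = 0.540599.
Step 6: alpha = 0.1. fail to reject H0.

H = 2.1563, df = 3, p = 0.540599, fail to reject H0.


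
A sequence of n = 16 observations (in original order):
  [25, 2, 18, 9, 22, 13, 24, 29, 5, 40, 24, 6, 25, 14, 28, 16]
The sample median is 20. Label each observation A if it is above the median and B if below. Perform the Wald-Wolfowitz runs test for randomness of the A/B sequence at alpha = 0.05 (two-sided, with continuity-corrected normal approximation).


Step 1: Compute median = 20; label A = above, B = below.
Labels in order: ABBBABAABAABABAB  (n_A = 8, n_B = 8)
Step 2: Count runs R = 12.
Step 3: Under H0 (random ordering), E[R] = 2*n_A*n_B/(n_A+n_B) + 1 = 2*8*8/16 + 1 = 9.0000.
        Var[R] = 2*n_A*n_B*(2*n_A*n_B - n_A - n_B) / ((n_A+n_B)^2 * (n_A+n_B-1)) = 14336/3840 = 3.7333.
        SD[R] = 1.9322.
Step 4: Continuity-corrected z = (R - 0.5 - E[R]) / SD[R] = (12 - 0.5 - 9.0000) / 1.9322 = 1.2939.
Step 5: Two-sided p-value via normal approximation = 2*(1 - Phi(|z|)) = 0.195709.
Step 6: alpha = 0.05. fail to reject H0.

R = 12, z = 1.2939, p = 0.195709, fail to reject H0.


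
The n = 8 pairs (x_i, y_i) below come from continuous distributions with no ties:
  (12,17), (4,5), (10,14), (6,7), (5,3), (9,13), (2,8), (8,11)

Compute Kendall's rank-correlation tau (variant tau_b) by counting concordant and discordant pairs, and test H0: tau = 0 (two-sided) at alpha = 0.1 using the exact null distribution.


Step 1: Enumerate the 28 unordered pairs (i,j) with i<j and classify each by sign(x_j-x_i) * sign(y_j-y_i).
  (1,2):dx=-8,dy=-12->C; (1,3):dx=-2,dy=-3->C; (1,4):dx=-6,dy=-10->C; (1,5):dx=-7,dy=-14->C
  (1,6):dx=-3,dy=-4->C; (1,7):dx=-10,dy=-9->C; (1,8):dx=-4,dy=-6->C; (2,3):dx=+6,dy=+9->C
  (2,4):dx=+2,dy=+2->C; (2,5):dx=+1,dy=-2->D; (2,6):dx=+5,dy=+8->C; (2,7):dx=-2,dy=+3->D
  (2,8):dx=+4,dy=+6->C; (3,4):dx=-4,dy=-7->C; (3,5):dx=-5,dy=-11->C; (3,6):dx=-1,dy=-1->C
  (3,7):dx=-8,dy=-6->C; (3,8):dx=-2,dy=-3->C; (4,5):dx=-1,dy=-4->C; (4,6):dx=+3,dy=+6->C
  (4,7):dx=-4,dy=+1->D; (4,8):dx=+2,dy=+4->C; (5,6):dx=+4,dy=+10->C; (5,7):dx=-3,dy=+5->D
  (5,8):dx=+3,dy=+8->C; (6,7):dx=-7,dy=-5->C; (6,8):dx=-1,dy=-2->C; (7,8):dx=+6,dy=+3->C
Step 2: C = 24, D = 4, total pairs = 28.
Step 3: tau = (C - D)/(n(n-1)/2) = (24 - 4)/28 = 0.714286.
Step 4: Exact two-sided p-value (enumerate n! = 40320 permutations of y under H0): p = 0.014137.
Step 5: alpha = 0.1. reject H0.

tau_b = 0.7143 (C=24, D=4), p = 0.014137, reject H0.


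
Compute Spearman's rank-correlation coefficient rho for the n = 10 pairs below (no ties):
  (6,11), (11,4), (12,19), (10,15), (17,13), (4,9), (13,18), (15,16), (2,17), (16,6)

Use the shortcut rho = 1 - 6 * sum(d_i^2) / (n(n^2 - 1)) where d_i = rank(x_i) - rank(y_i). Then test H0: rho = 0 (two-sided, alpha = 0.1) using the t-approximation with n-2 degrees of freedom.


Step 1: Rank x and y separately (midranks; no ties here).
rank(x): 6->3, 11->5, 12->6, 10->4, 17->10, 4->2, 13->7, 15->8, 2->1, 16->9
rank(y): 11->4, 4->1, 19->10, 15->6, 13->5, 9->3, 18->9, 16->7, 17->8, 6->2
Step 2: d_i = R_x(i) - R_y(i); compute d_i^2.
  (3-4)^2=1, (5-1)^2=16, (6-10)^2=16, (4-6)^2=4, (10-5)^2=25, (2-3)^2=1, (7-9)^2=4, (8-7)^2=1, (1-8)^2=49, (9-2)^2=49
sum(d^2) = 166.
Step 3: rho = 1 - 6*166 / (10*(10^2 - 1)) = 1 - 996/990 = -0.006061.
Step 4: Under H0, t = rho * sqrt((n-2)/(1-rho^2)) = -0.0171 ~ t(8).
Step 5: Two-sided p-value from the t-distribution with 8 df = 0.986743.
Step 6: alpha = 0.1. fail to reject H0.

rho = -0.0061, p = 0.986743, fail to reject H0 at alpha = 0.1.


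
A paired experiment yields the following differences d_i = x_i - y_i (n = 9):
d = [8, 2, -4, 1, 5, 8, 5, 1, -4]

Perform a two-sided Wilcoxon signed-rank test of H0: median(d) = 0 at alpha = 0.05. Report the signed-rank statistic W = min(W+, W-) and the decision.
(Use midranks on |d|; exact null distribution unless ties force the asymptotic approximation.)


Step 1: Drop any zero differences (none here) and take |d_i|.
|d| = [8, 2, 4, 1, 5, 8, 5, 1, 4]
Step 2: Midrank |d_i| (ties get averaged ranks).
ranks: |8|->8.5, |2|->3, |4|->4.5, |1|->1.5, |5|->6.5, |8|->8.5, |5|->6.5, |1|->1.5, |4|->4.5
Step 3: Attach original signs; sum ranks with positive sign and with negative sign.
W+ = 8.5 + 3 + 1.5 + 6.5 + 8.5 + 6.5 + 1.5 = 36
W- = 4.5 + 4.5 = 9
(Check: W+ + W- = 45 should equal n(n+1)/2 = 45.)
Step 4: Test statistic W = min(W+, W-) = 9.
Step 5: Ties in |d|, so use the tie-corrected normal approximation.
        E[W] = n(n+1)/4 = 9*10/4 = 22.5.
        Tie groups: |d|=1 (t=2), |d|=4 (t=2), |d|=5 (t=2), |d|=8 (t=2); sum(t^3 - t) = 24.
        Var[W] = n(n+1)(2n+1)/24 - sum(t^3-t)/48 = 1710/24 - 24/48 = 70.75.
        z = (W - E[W]) / sqrt(Var[W]) = (9 - 22.5) / 8.4113 = -1.6050.
        Two-sided p = 2*Phi(z) = 0.108497.
Step 6: alpha = 0.05. fail to reject H0.

W+ = 36, W- = 9, W = min = 9, p = 0.108497, fail to reject H0.


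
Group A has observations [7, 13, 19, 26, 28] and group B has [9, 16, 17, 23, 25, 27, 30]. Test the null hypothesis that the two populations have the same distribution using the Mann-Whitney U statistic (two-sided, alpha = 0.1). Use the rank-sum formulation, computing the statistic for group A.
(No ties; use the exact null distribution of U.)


Step 1: Combine and sort all 12 observations; assign midranks.
sorted (value, group): (7,X), (9,Y), (13,X), (16,Y), (17,Y), (19,X), (23,Y), (25,Y), (26,X), (27,Y), (28,X), (30,Y)
ranks: 7->1, 9->2, 13->3, 16->4, 17->5, 19->6, 23->7, 25->8, 26->9, 27->10, 28->11, 30->12
Step 2: Rank sum for X: R1 = 1 + 3 + 6 + 9 + 11 = 30.
Step 3: U_X = R1 - n1(n1+1)/2 = 30 - 5*6/2 = 30 - 15 = 15.
       U_Y = n1*n2 - U_X = 35 - 15 = 20.
Step 4: No ties, so the exact null distribution of U (based on enumerating the C(12,5) = 792 equally likely rank assignments) gives the two-sided p-value.
Step 5: p-value = 0.755051; compare to alpha = 0.1. fail to reject H0.

U_X = 15, p = 0.755051, fail to reject H0 at alpha = 0.1.


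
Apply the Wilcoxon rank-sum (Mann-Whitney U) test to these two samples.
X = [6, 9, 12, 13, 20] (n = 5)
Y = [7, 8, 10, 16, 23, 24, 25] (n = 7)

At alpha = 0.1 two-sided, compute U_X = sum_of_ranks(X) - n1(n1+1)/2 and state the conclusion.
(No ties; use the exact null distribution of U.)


Step 1: Combine and sort all 12 observations; assign midranks.
sorted (value, group): (6,X), (7,Y), (8,Y), (9,X), (10,Y), (12,X), (13,X), (16,Y), (20,X), (23,Y), (24,Y), (25,Y)
ranks: 6->1, 7->2, 8->3, 9->4, 10->5, 12->6, 13->7, 16->8, 20->9, 23->10, 24->11, 25->12
Step 2: Rank sum for X: R1 = 1 + 4 + 6 + 7 + 9 = 27.
Step 3: U_X = R1 - n1(n1+1)/2 = 27 - 5*6/2 = 27 - 15 = 12.
       U_Y = n1*n2 - U_X = 35 - 12 = 23.
Step 4: No ties, so the exact null distribution of U (based on enumerating the C(12,5) = 792 equally likely rank assignments) gives the two-sided p-value.
Step 5: p-value = 0.431818; compare to alpha = 0.1. fail to reject H0.

U_X = 12, p = 0.431818, fail to reject H0 at alpha = 0.1.


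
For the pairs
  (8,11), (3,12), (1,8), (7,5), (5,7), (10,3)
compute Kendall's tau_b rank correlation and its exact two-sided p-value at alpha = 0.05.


Step 1: Enumerate the 15 unordered pairs (i,j) with i<j and classify each by sign(x_j-x_i) * sign(y_j-y_i).
  (1,2):dx=-5,dy=+1->D; (1,3):dx=-7,dy=-3->C; (1,4):dx=-1,dy=-6->C; (1,5):dx=-3,dy=-4->C
  (1,6):dx=+2,dy=-8->D; (2,3):dx=-2,dy=-4->C; (2,4):dx=+4,dy=-7->D; (2,5):dx=+2,dy=-5->D
  (2,6):dx=+7,dy=-9->D; (3,4):dx=+6,dy=-3->D; (3,5):dx=+4,dy=-1->D; (3,6):dx=+9,dy=-5->D
  (4,5):dx=-2,dy=+2->D; (4,6):dx=+3,dy=-2->D; (5,6):dx=+5,dy=-4->D
Step 2: C = 4, D = 11, total pairs = 15.
Step 3: tau = (C - D)/(n(n-1)/2) = (4 - 11)/15 = -0.466667.
Step 4: Exact two-sided p-value (enumerate n! = 720 permutations of y under H0): p = 0.272222.
Step 5: alpha = 0.05. fail to reject H0.

tau_b = -0.4667 (C=4, D=11), p = 0.272222, fail to reject H0.


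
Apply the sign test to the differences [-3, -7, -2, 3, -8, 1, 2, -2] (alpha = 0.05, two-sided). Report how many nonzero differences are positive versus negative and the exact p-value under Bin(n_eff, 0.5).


Step 1: Discard zero differences. Original n = 8; n_eff = number of nonzero differences = 8.
Nonzero differences (with sign): -3, -7, -2, +3, -8, +1, +2, -2
Step 2: Count signs: positive = 3, negative = 5.
Step 3: Under H0: P(positive) = 0.5, so the number of positives S ~ Bin(8, 0.5).
Step 4: Two-sided exact p-value = sum of Bin(8,0.5) probabilities at or below the observed probability = 0.726562.
Step 5: alpha = 0.05. fail to reject H0.

n_eff = 8, pos = 3, neg = 5, p = 0.726562, fail to reject H0.


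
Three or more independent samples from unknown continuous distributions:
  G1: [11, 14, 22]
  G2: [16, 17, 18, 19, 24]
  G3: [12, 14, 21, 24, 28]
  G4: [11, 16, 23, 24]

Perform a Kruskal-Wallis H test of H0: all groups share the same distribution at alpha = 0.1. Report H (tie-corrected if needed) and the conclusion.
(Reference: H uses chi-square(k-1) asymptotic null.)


Step 1: Combine all N = 17 observations and assign midranks.
sorted (value, group, rank): (11,G1,1.5), (11,G4,1.5), (12,G3,3), (14,G1,4.5), (14,G3,4.5), (16,G2,6.5), (16,G4,6.5), (17,G2,8), (18,G2,9), (19,G2,10), (21,G3,11), (22,G1,12), (23,G4,13), (24,G2,15), (24,G3,15), (24,G4,15), (28,G3,17)
Step 2: Sum ranks within each group.
R_1 = 18 (n_1 = 3)
R_2 = 48.5 (n_2 = 5)
R_3 = 50.5 (n_3 = 5)
R_4 = 36 (n_4 = 4)
Step 3: H = 12/(N(N+1)) * sum(R_i^2/n_i) - 3(N+1)
     = 12/(17*18) * (18^2/3 + 48.5^2/5 + 50.5^2/5 + 36^2/4) - 3*18
     = 0.039216 * 1412.5 - 54
     = 1.392157.
Step 4: Ties present; correction factor C = 1 - 42/(17^3 - 17) = 0.991422. Corrected H = 1.392157 / 0.991422 = 1.404203.
Step 5: Under H0, H ~ chi^2(3); p-value = 0.704550.
Step 6: alpha = 0.1. fail to reject H0.

H = 1.4042, df = 3, p = 0.704550, fail to reject H0.


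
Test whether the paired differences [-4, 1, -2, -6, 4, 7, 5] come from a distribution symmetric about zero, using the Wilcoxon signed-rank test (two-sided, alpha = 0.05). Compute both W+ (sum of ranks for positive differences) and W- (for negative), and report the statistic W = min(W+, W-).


Step 1: Drop any zero differences (none here) and take |d_i|.
|d| = [4, 1, 2, 6, 4, 7, 5]
Step 2: Midrank |d_i| (ties get averaged ranks).
ranks: |4|->3.5, |1|->1, |2|->2, |6|->6, |4|->3.5, |7|->7, |5|->5
Step 3: Attach original signs; sum ranks with positive sign and with negative sign.
W+ = 1 + 3.5 + 7 + 5 = 16.5
W- = 3.5 + 2 + 6 = 11.5
(Check: W+ + W- = 28 should equal n(n+1)/2 = 28.)
Step 4: Test statistic W = min(W+, W-) = 11.5.
Step 5: Ties in |d|, so use the tie-corrected normal approximation.
        E[W] = n(n+1)/4 = 7*8/4 = 14.
        Tie groups: |d|=4 (t=2); sum(t^3 - t) = 6.
        Var[W] = n(n+1)(2n+1)/24 - sum(t^3-t)/48 = 840/24 - 6/48 = 34.875.
        z = (W - E[W]) / sqrt(Var[W]) = (11.5 - 14) / 5.9055 = -0.4233.
        Two-sided p = 2*Phi(z) = 0.672052.
Step 6: alpha = 0.05. fail to reject H0.

W+ = 16.5, W- = 11.5, W = min = 11.5, p = 0.672052, fail to reject H0.


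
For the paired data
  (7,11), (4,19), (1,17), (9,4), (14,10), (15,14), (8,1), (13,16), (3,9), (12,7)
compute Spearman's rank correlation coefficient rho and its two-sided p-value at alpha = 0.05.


Step 1: Rank x and y separately (midranks; no ties here).
rank(x): 7->4, 4->3, 1->1, 9->6, 14->9, 15->10, 8->5, 13->8, 3->2, 12->7
rank(y): 11->6, 19->10, 17->9, 4->2, 10->5, 14->7, 1->1, 16->8, 9->4, 7->3
Step 2: d_i = R_x(i) - R_y(i); compute d_i^2.
  (4-6)^2=4, (3-10)^2=49, (1-9)^2=64, (6-2)^2=16, (9-5)^2=16, (10-7)^2=9, (5-1)^2=16, (8-8)^2=0, (2-4)^2=4, (7-3)^2=16
sum(d^2) = 194.
Step 3: rho = 1 - 6*194 / (10*(10^2 - 1)) = 1 - 1164/990 = -0.175758.
Step 4: Under H0, t = rho * sqrt((n-2)/(1-rho^2)) = -0.5050 ~ t(8).
Step 5: Two-sided p-value from the t-distribution with 8 df = 0.627188.
Step 6: alpha = 0.05. fail to reject H0.

rho = -0.1758, p = 0.627188, fail to reject H0 at alpha = 0.05.


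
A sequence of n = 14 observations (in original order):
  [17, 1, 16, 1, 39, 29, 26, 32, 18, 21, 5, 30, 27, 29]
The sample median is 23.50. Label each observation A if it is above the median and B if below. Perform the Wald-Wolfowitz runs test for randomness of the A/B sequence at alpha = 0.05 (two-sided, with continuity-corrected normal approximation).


Step 1: Compute median = 23.50; label A = above, B = below.
Labels in order: BBBBAAAABBBAAA  (n_A = 7, n_B = 7)
Step 2: Count runs R = 4.
Step 3: Under H0 (random ordering), E[R] = 2*n_A*n_B/(n_A+n_B) + 1 = 2*7*7/14 + 1 = 8.0000.
        Var[R] = 2*n_A*n_B*(2*n_A*n_B - n_A - n_B) / ((n_A+n_B)^2 * (n_A+n_B-1)) = 8232/2548 = 3.2308.
        SD[R] = 1.7974.
Step 4: Continuity-corrected z = (R + 0.5 - E[R]) / SD[R] = (4 + 0.5 - 8.0000) / 1.7974 = -1.9472.
Step 5: Two-sided p-value via normal approximation = 2*(1 - Phi(|z|)) = 0.051508.
Step 6: alpha = 0.05. fail to reject H0.

R = 4, z = -1.9472, p = 0.051508, fail to reject H0.


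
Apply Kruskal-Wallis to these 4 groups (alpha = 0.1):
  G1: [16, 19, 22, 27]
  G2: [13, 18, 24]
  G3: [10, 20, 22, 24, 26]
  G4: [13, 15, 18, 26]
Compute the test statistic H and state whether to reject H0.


Step 1: Combine all N = 16 observations and assign midranks.
sorted (value, group, rank): (10,G3,1), (13,G2,2.5), (13,G4,2.5), (15,G4,4), (16,G1,5), (18,G2,6.5), (18,G4,6.5), (19,G1,8), (20,G3,9), (22,G1,10.5), (22,G3,10.5), (24,G2,12.5), (24,G3,12.5), (26,G3,14.5), (26,G4,14.5), (27,G1,16)
Step 2: Sum ranks within each group.
R_1 = 39.5 (n_1 = 4)
R_2 = 21.5 (n_2 = 3)
R_3 = 47.5 (n_3 = 5)
R_4 = 27.5 (n_4 = 4)
Step 3: H = 12/(N(N+1)) * sum(R_i^2/n_i) - 3(N+1)
     = 12/(16*17) * (39.5^2/4 + 21.5^2/3 + 47.5^2/5 + 27.5^2/4) - 3*17
     = 0.044118 * 1184.46 - 51
     = 1.255515.
Step 4: Ties present; correction factor C = 1 - 30/(16^3 - 16) = 0.992647. Corrected H = 1.255515 / 0.992647 = 1.264815.
Step 5: Under H0, H ~ chi^2(3); p-value = 0.737505.
Step 6: alpha = 0.1. fail to reject H0.

H = 1.2648, df = 3, p = 0.737505, fail to reject H0.


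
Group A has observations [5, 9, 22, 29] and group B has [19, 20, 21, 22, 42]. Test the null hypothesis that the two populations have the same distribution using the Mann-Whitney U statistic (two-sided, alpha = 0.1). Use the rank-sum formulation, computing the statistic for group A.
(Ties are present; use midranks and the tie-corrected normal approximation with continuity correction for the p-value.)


Step 1: Combine and sort all 9 observations; assign midranks.
sorted (value, group): (5,X), (9,X), (19,Y), (20,Y), (21,Y), (22,X), (22,Y), (29,X), (42,Y)
ranks: 5->1, 9->2, 19->3, 20->4, 21->5, 22->6.5, 22->6.5, 29->8, 42->9
Step 2: Rank sum for X: R1 = 1 + 2 + 6.5 + 8 = 17.5.
Step 3: U_X = R1 - n1(n1+1)/2 = 17.5 - 4*5/2 = 17.5 - 10 = 7.5.
       U_Y = n1*n2 - U_X = 20 - 7.5 = 12.5.
Step 4: Ties are present, so use the tie-corrected normal approximation (with continuity correction) for the p-value.
Step 5: p-value = 0.622753; compare to alpha = 0.1. fail to reject H0.

U_X = 7.5, p = 0.622753, fail to reject H0 at alpha = 0.1.


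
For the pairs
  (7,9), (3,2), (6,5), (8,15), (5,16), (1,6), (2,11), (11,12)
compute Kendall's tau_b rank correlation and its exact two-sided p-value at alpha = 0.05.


Step 1: Enumerate the 28 unordered pairs (i,j) with i<j and classify each by sign(x_j-x_i) * sign(y_j-y_i).
  (1,2):dx=-4,dy=-7->C; (1,3):dx=-1,dy=-4->C; (1,4):dx=+1,dy=+6->C; (1,5):dx=-2,dy=+7->D
  (1,6):dx=-6,dy=-3->C; (1,7):dx=-5,dy=+2->D; (1,8):dx=+4,dy=+3->C; (2,3):dx=+3,dy=+3->C
  (2,4):dx=+5,dy=+13->C; (2,5):dx=+2,dy=+14->C; (2,6):dx=-2,dy=+4->D; (2,7):dx=-1,dy=+9->D
  (2,8):dx=+8,dy=+10->C; (3,4):dx=+2,dy=+10->C; (3,5):dx=-1,dy=+11->D; (3,6):dx=-5,dy=+1->D
  (3,7):dx=-4,dy=+6->D; (3,8):dx=+5,dy=+7->C; (4,5):dx=-3,dy=+1->D; (4,6):dx=-7,dy=-9->C
  (4,7):dx=-6,dy=-4->C; (4,8):dx=+3,dy=-3->D; (5,6):dx=-4,dy=-10->C; (5,7):dx=-3,dy=-5->C
  (5,8):dx=+6,dy=-4->D; (6,7):dx=+1,dy=+5->C; (6,8):dx=+10,dy=+6->C; (7,8):dx=+9,dy=+1->C
Step 2: C = 18, D = 10, total pairs = 28.
Step 3: tau = (C - D)/(n(n-1)/2) = (18 - 10)/28 = 0.285714.
Step 4: Exact two-sided p-value (enumerate n! = 40320 permutations of y under H0): p = 0.398760.
Step 5: alpha = 0.05. fail to reject H0.

tau_b = 0.2857 (C=18, D=10), p = 0.398760, fail to reject H0.


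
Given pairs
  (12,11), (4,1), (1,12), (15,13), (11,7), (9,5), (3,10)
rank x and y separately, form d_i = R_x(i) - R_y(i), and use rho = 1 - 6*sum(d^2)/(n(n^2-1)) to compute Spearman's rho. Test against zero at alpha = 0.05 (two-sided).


Step 1: Rank x and y separately (midranks; no ties here).
rank(x): 12->6, 4->3, 1->1, 15->7, 11->5, 9->4, 3->2
rank(y): 11->5, 1->1, 12->6, 13->7, 7->3, 5->2, 10->4
Step 2: d_i = R_x(i) - R_y(i); compute d_i^2.
  (6-5)^2=1, (3-1)^2=4, (1-6)^2=25, (7-7)^2=0, (5-3)^2=4, (4-2)^2=4, (2-4)^2=4
sum(d^2) = 42.
Step 3: rho = 1 - 6*42 / (7*(7^2 - 1)) = 1 - 252/336 = 0.250000.
Step 4: Under H0, t = rho * sqrt((n-2)/(1-rho^2)) = 0.5774 ~ t(5).
Step 5: Two-sided p-value from the t-distribution with 5 df = 0.588724.
Step 6: alpha = 0.05. fail to reject H0.

rho = 0.2500, p = 0.588724, fail to reject H0 at alpha = 0.05.
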